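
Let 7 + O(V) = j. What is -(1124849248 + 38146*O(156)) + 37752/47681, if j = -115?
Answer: -53412038546164/47681 ≈ -1.1202e+9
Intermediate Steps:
O(V) = -122 (O(V) = -7 - 115 = -122)
-(1124849248 + 38146*O(156)) + 37752/47681 = -38146/(1/(-122 + 29488)) + 37752/47681 = -38146/(1/29366) + 37752*(1/47681) = -38146/1/29366 + 37752/47681 = -38146*29366 + 37752/47681 = -1120195436 + 37752/47681 = -53412038546164/47681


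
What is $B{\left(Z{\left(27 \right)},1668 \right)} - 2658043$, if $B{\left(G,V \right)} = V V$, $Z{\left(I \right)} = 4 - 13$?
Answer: $124181$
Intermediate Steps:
$Z{\left(I \right)} = -9$ ($Z{\left(I \right)} = 4 - 13 = -9$)
$B{\left(G,V \right)} = V^{2}$
$B{\left(Z{\left(27 \right)},1668 \right)} - 2658043 = 1668^{2} - 2658043 = 2782224 - 2658043 = 124181$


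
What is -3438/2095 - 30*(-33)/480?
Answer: 14127/33520 ≈ 0.42145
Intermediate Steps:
-3438/2095 - 30*(-33)/480 = -3438*1/2095 + 990*(1/480) = -3438/2095 + 33/16 = 14127/33520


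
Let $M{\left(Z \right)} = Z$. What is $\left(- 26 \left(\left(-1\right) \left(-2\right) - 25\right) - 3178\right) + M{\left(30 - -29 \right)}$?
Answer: $-2521$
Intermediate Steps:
$\left(- 26 \left(\left(-1\right) \left(-2\right) - 25\right) - 3178\right) + M{\left(30 - -29 \right)} = \left(- 26 \left(\left(-1\right) \left(-2\right) - 25\right) - 3178\right) + \left(30 - -29\right) = \left(- 26 \left(2 - 25\right) - 3178\right) + \left(30 + 29\right) = \left(\left(-26\right) \left(-23\right) - 3178\right) + 59 = \left(598 - 3178\right) + 59 = -2580 + 59 = -2521$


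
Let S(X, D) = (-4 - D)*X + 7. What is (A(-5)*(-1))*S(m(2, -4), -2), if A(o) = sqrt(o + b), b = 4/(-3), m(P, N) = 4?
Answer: I*sqrt(57)/3 ≈ 2.5166*I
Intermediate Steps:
b = -4/3 (b = 4*(-1/3) = -4/3 ≈ -1.3333)
S(X, D) = 7 + X*(-4 - D) (S(X, D) = X*(-4 - D) + 7 = 7 + X*(-4 - D))
A(o) = sqrt(-4/3 + o) (A(o) = sqrt(o - 4/3) = sqrt(-4/3 + o))
(A(-5)*(-1))*S(m(2, -4), -2) = ((sqrt(-12 + 9*(-5))/3)*(-1))*(7 - 4*4 - 1*(-2)*4) = ((sqrt(-12 - 45)/3)*(-1))*(7 - 16 + 8) = ((sqrt(-57)/3)*(-1))*(-1) = (((I*sqrt(57))/3)*(-1))*(-1) = ((I*sqrt(57)/3)*(-1))*(-1) = -I*sqrt(57)/3*(-1) = I*sqrt(57)/3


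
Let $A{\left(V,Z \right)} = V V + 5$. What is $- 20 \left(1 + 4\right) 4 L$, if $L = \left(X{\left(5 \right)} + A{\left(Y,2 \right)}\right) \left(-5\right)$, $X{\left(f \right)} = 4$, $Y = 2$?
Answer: $26000$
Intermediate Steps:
$A{\left(V,Z \right)} = 5 + V^{2}$ ($A{\left(V,Z \right)} = V^{2} + 5 = 5 + V^{2}$)
$L = -65$ ($L = \left(4 + \left(5 + 2^{2}\right)\right) \left(-5\right) = \left(4 + \left(5 + 4\right)\right) \left(-5\right) = \left(4 + 9\right) \left(-5\right) = 13 \left(-5\right) = -65$)
$- 20 \left(1 + 4\right) 4 L = - 20 \left(1 + 4\right) 4 \left(-65\right) = - 20 \cdot 5 \cdot 4 \left(-65\right) = \left(-20\right) 20 \left(-65\right) = \left(-400\right) \left(-65\right) = 26000$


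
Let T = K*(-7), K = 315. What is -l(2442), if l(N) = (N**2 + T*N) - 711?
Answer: -578043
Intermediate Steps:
T = -2205 (T = 315*(-7) = -2205)
l(N) = -711 + N**2 - 2205*N (l(N) = (N**2 - 2205*N) - 711 = -711 + N**2 - 2205*N)
-l(2442) = -(-711 + 2442**2 - 2205*2442) = -(-711 + 5963364 - 5384610) = -1*578043 = -578043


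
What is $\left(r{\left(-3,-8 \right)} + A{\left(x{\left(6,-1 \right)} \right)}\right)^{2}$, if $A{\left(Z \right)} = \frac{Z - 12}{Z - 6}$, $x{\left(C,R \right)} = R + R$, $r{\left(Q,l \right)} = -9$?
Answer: $\frac{841}{16} \approx 52.563$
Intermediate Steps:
$x{\left(C,R \right)} = 2 R$
$A{\left(Z \right)} = \frac{-12 + Z}{-6 + Z}$
$\left(r{\left(-3,-8 \right)} + A{\left(x{\left(6,-1 \right)} \right)}\right)^{2} = \left(-9 + \frac{-12 + 2 \left(-1\right)}{-6 + 2 \left(-1\right)}\right)^{2} = \left(-9 + \frac{-12 - 2}{-6 - 2}\right)^{2} = \left(-9 + \frac{1}{-8} \left(-14\right)\right)^{2} = \left(-9 - - \frac{7}{4}\right)^{2} = \left(-9 + \frac{7}{4}\right)^{2} = \left(- \frac{29}{4}\right)^{2} = \frac{841}{16}$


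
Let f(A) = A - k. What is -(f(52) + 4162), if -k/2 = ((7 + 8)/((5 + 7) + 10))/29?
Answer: -1344281/319 ≈ -4214.0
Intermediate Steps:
k = -15/319 (k = -2*(7 + 8)/((5 + 7) + 10)/29 = -2*15/(12 + 10)/29 = -2*15/22/29 = -2*15*(1/22)/29 = -15/(11*29) = -2*15/638 = -15/319 ≈ -0.047022)
f(A) = 15/319 + A (f(A) = A - 1*(-15/319) = A + 15/319 = 15/319 + A)
-(f(52) + 4162) = -((15/319 + 52) + 4162) = -(16603/319 + 4162) = -1*1344281/319 = -1344281/319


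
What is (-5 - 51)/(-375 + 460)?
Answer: -56/85 ≈ -0.65882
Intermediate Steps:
(-5 - 51)/(-375 + 460) = -56/85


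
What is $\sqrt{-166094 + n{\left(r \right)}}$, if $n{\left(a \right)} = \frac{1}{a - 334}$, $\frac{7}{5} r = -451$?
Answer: $\frac{i \sqrt{3503860757157}}{4593} \approx 407.55 i$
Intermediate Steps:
$r = - \frac{2255}{7}$ ($r = \frac{5}{7} \left(-451\right) = - \frac{2255}{7} \approx -322.14$)
$n{\left(a \right)} = \frac{1}{-334 + a}$
$\sqrt{-166094 + n{\left(r \right)}} = \sqrt{-166094 + \frac{1}{-334 - \frac{2255}{7}}} = \sqrt{-166094 + \frac{1}{- \frac{4593}{7}}} = \sqrt{-166094 - \frac{7}{4593}} = \sqrt{- \frac{762869749}{4593}} = \frac{i \sqrt{3503860757157}}{4593}$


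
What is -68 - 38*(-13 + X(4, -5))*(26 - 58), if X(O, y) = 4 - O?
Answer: -15876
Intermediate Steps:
-68 - 38*(-13 + X(4, -5))*(26 - 58) = -68 - 38*(-13 + (4 - 1*4))*(26 - 58) = -68 - 38*(-13 + (4 - 4))*(-32) = -68 - 38*(-13 + 0)*(-32) = -68 - (-494)*(-32) = -68 - 38*416 = -68 - 15808 = -15876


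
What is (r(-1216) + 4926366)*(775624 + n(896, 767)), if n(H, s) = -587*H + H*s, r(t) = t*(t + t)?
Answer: 7386249452912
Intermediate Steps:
r(t) = 2*t² (r(t) = t*(2*t) = 2*t²)
(r(-1216) + 4926366)*(775624 + n(896, 767)) = (2*(-1216)² + 4926366)*(775624 + 896*(-587 + 767)) = (2*1478656 + 4926366)*(775624 + 896*180) = (2957312 + 4926366)*(775624 + 161280) = 7883678*936904 = 7386249452912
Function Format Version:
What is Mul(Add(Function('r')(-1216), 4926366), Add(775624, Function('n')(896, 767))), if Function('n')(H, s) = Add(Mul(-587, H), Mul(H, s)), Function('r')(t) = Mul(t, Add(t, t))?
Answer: 7386249452912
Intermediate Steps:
Function('r')(t) = Mul(2, Pow(t, 2)) (Function('r')(t) = Mul(t, Mul(2, t)) = Mul(2, Pow(t, 2)))
Mul(Add(Function('r')(-1216), 4926366), Add(775624, Function('n')(896, 767))) = Mul(Add(Mul(2, Pow(-1216, 2)), 4926366), Add(775624, Mul(896, Add(-587, 767)))) = Mul(Add(Mul(2, 1478656), 4926366), Add(775624, Mul(896, 180))) = Mul(Add(2957312, 4926366), Add(775624, 161280)) = Mul(7883678, 936904) = 7386249452912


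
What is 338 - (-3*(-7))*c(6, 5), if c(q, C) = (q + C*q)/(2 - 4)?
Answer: 716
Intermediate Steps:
c(q, C) = -q/2 - C*q/2 (c(q, C) = (q + C*q)/(-2) = (q + C*q)*(-½) = -q/2 - C*q/2)
338 - (-3*(-7))*c(6, 5) = 338 - (-3*(-7))*(-½*6*(1 + 5)) = 338 - 21*(-½*6*6) = 338 - 21*(-18) = 338 - 1*(-378) = 338 + 378 = 716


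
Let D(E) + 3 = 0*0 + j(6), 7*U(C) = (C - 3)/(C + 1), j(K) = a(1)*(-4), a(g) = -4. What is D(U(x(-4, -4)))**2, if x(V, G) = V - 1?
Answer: 169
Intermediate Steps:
x(V, G) = -1 + V
j(K) = 16 (j(K) = -4*(-4) = 16)
U(C) = (-3 + C)/(7*(1 + C)) (U(C) = ((C - 3)/(C + 1))/7 = ((-3 + C)/(1 + C))/7 = (-3 + C)/(7*(1 + C)))
D(E) = 13 (D(E) = -3 + (0*0 + 16) = -3 + (0 + 16) = -3 + 16 = 13)
D(U(x(-4, -4)))**2 = 13**2 = 169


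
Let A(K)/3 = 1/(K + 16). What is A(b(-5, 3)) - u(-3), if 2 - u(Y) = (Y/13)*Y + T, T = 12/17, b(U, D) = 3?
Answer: -1864/4199 ≈ -0.44392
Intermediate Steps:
T = 12/17 (T = 12*(1/17) = 12/17 ≈ 0.70588)
A(K) = 3/(16 + K) (A(K) = 3/(K + 16) = 3/(16 + K))
u(Y) = 22/17 - Y**2/13 (u(Y) = 2 - ((Y/13)*Y + 12/17) = 2 - (Y**2/13 + 12/17) = 2 - (12/17 + Y**2/13) = 2 + (-12/17 - Y**2/13) = 22/17 - Y**2/13)
A(b(-5, 3)) - u(-3) = 3/(16 + 3) - (22/17 - 1/13*(-3)**2) = 3/19 - (22/17 - 1/13*9) = 3*(1/19) - (22/17 - 9/13) = 3/19 - 1*133/221 = 3/19 - 133/221 = -1864/4199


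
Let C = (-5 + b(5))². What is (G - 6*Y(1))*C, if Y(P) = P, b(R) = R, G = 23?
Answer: 0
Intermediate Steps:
C = 0 (C = (-5 + 5)² = 0² = 0)
(G - 6*Y(1))*C = (23 - 6*1)*0 = (23 - 6)*0 = 17*0 = 0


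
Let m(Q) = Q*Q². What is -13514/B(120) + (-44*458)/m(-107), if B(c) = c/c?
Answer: -16555210950/1225043 ≈ -13514.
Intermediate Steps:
B(c) = 1
m(Q) = Q³
-13514/B(120) + (-44*458)/m(-107) = -13514/1 + (-44*458)/((-107)³) = -13514*1 - 20152/(-1225043) = -13514 - 20152*(-1/1225043) = -13514 + 20152/1225043 = -16555210950/1225043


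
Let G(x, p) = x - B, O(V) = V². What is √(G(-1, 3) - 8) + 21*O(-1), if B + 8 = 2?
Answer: 21 + I*√3 ≈ 21.0 + 1.732*I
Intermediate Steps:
B = -6 (B = -8 + 2 = -6)
G(x, p) = 6 + x (G(x, p) = x - 1*(-6) = x + 6 = 6 + x)
√(G(-1, 3) - 8) + 21*O(-1) = √((6 - 1) - 8) + 21*(-1)² = √(5 - 8) + 21*1 = √(-3) + 21 = I*√3 + 21 = 21 + I*√3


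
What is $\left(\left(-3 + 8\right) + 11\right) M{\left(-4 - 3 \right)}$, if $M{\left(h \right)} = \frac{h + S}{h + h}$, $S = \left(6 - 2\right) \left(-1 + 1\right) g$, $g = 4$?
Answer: $8$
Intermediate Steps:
$S = 0$ ($S = \left(6 - 2\right) \left(-1 + 1\right) 4 = 4 \cdot 0 \cdot 4 = 4 \cdot 0 = 0$)
$M{\left(h \right)} = \frac{1}{2}$ ($M{\left(h \right)} = \frac{h + 0}{h + h} = \frac{h}{2 h} = h \frac{1}{2 h} = \frac{1}{2}$)
$\left(\left(-3 + 8\right) + 11\right) M{\left(-4 - 3 \right)} = \left(\left(-3 + 8\right) + 11\right) \frac{1}{2} = \left(5 + 11\right) \frac{1}{2} = 16 \cdot \frac{1}{2} = 8$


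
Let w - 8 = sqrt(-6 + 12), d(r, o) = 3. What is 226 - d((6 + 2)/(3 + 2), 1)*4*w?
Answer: 130 - 12*sqrt(6) ≈ 100.61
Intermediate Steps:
w = 8 + sqrt(6) (w = 8 + sqrt(-6 + 12) = 8 + sqrt(6) ≈ 10.449)
226 - d((6 + 2)/(3 + 2), 1)*4*w = 226 - 3*4*(8 + sqrt(6)) = 226 - 12*(8 + sqrt(6)) = 226 - (96 + 12*sqrt(6)) = 226 + (-96 - 12*sqrt(6)) = 130 - 12*sqrt(6)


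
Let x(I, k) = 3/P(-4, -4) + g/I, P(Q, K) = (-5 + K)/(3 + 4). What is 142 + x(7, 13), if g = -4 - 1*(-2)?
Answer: 2927/21 ≈ 139.38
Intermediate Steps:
g = -2 (g = -4 + 2 = -2)
P(Q, K) = -5/7 + K/7 (P(Q, K) = (-5 + K)/7 = (-5 + K)*(⅐) = -5/7 + K/7)
x(I, k) = -7/3 - 2/I (x(I, k) = 3/(-5/7 + (⅐)*(-4)) - 2/I = 3/(-5/7 - 4/7) - 2/I = 3/(-9/7) - 2/I = 3*(-7/9) - 2/I = -7/3 - 2/I)
142 + x(7, 13) = 142 + (-7/3 - 2/7) = 142 - 55/21 = 2927/21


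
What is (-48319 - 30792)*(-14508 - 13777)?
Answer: 2237654635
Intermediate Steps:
(-48319 - 30792)*(-14508 - 13777) = -79111*(-28285) = 2237654635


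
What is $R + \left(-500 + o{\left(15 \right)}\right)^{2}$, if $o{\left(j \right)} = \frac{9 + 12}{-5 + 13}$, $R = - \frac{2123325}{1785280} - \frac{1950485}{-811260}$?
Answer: $\frac{1791457231263535}{7241631264} \approx 2.4738 \cdot 10^{5}$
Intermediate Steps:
$R = \frac{17595932213}{14483262528}$ ($R = \left(-2123325\right) \frac{1}{1785280} - - \frac{390097}{162252} = - \frac{424665}{357056} + \frac{390097}{162252} = \frac{17595932213}{14483262528} \approx 1.2149$)
$o{\left(j \right)} = \frac{21}{8}$
$R + \left(-500 + o{\left(15 \right)}\right)^{2} = \frac{17595932213}{14483262528} + \left(-500 + \frac{21}{8}\right)^{2} = \frac{17595932213}{14483262528} + \left(- \frac{3979}{8}\right)^{2} = \frac{17595932213}{14483262528} + \frac{15832441}{64} = \frac{1791457231263535}{7241631264}$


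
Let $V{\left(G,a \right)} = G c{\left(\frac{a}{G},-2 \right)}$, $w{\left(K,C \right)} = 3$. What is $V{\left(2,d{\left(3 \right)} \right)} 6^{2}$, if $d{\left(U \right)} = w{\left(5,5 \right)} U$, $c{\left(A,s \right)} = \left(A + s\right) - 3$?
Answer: $-36$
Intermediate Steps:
$c{\left(A,s \right)} = -3 + A + s$
$d{\left(U \right)} = 3 U$
$V{\left(G,a \right)} = G \left(-5 + \frac{a}{G}\right)$ ($V{\left(G,a \right)} = G \left(-3 + \frac{a}{G} - 2\right) = G \left(-5 + \frac{a}{G}\right)$)
$V{\left(2,d{\left(3 \right)} \right)} 6^{2} = \left(3 \cdot 3 - 10\right) 6^{2} = \left(9 - 10\right) 36 = \left(-1\right) 36 = -36$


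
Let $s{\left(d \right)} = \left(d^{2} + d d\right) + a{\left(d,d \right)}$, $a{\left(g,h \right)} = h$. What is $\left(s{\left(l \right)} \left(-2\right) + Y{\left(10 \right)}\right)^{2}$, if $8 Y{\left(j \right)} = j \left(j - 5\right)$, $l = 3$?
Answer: $\frac{20449}{16} \approx 1278.1$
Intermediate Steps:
$s{\left(d \right)} = d + 2 d^{2}$ ($s{\left(d \right)} = \left(d^{2} + d d\right) + d = \left(d^{2} + d^{2}\right) + d = 2 d^{2} + d = d + 2 d^{2}$)
$Y{\left(j \right)} = \frac{j \left(-5 + j\right)}{8}$ ($Y{\left(j \right)} = \frac{j \left(j - 5\right)}{8} = \frac{j \left(-5 + j\right)}{8}$)
$\left(s{\left(l \right)} \left(-2\right) + Y{\left(10 \right)}\right)^{2} = \left(3 \left(1 + 2 \cdot 3\right) \left(-2\right) + \frac{1}{8} \cdot 10 \left(-5 + 10\right)\right)^{2} = \left(3 \left(1 + 6\right) \left(-2\right) + \frac{1}{8} \cdot 10 \cdot 5\right)^{2} = \left(3 \cdot 7 \left(-2\right) + \frac{25}{4}\right)^{2} = \left(21 \left(-2\right) + \frac{25}{4}\right)^{2} = \left(-42 + \frac{25}{4}\right)^{2} = \left(- \frac{143}{4}\right)^{2} = \frac{20449}{16}$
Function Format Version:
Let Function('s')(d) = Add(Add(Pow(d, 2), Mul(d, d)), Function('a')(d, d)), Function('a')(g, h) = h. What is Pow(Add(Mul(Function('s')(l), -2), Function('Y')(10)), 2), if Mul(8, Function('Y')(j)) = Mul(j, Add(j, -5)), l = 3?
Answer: Rational(20449, 16) ≈ 1278.1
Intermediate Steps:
Function('s')(d) = Add(d, Mul(2, Pow(d, 2))) (Function('s')(d) = Add(Add(Pow(d, 2), Mul(d, d)), d) = Add(Add(Pow(d, 2), Pow(d, 2)), d) = Add(Mul(2, Pow(d, 2)), d) = Add(d, Mul(2, Pow(d, 2))))
Function('Y')(j) = Mul(Rational(1, 8), j, Add(-5, j)) (Function('Y')(j) = Mul(Rational(1, 8), Mul(j, Add(j, -5))) = Mul(Rational(1, 8), Mul(j, Add(-5, j))) = Mul(Rational(1, 8), j, Add(-5, j)))
Pow(Add(Mul(Function('s')(l), -2), Function('Y')(10)), 2) = Pow(Add(Mul(Mul(3, Add(1, Mul(2, 3))), -2), Mul(Rational(1, 8), 10, Add(-5, 10))), 2) = Pow(Add(Mul(Mul(3, Add(1, 6)), -2), Mul(Rational(1, 8), 10, 5)), 2) = Pow(Add(Mul(Mul(3, 7), -2), Rational(25, 4)), 2) = Pow(Add(Mul(21, -2), Rational(25, 4)), 2) = Pow(Add(-42, Rational(25, 4)), 2) = Pow(Rational(-143, 4), 2) = Rational(20449, 16)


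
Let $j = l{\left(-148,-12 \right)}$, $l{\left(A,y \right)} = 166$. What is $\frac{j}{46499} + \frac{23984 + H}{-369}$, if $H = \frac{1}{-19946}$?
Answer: $- \frac{7414398657451}{114078693642} \approx -64.994$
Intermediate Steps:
$H = - \frac{1}{19946} \approx -5.0135 \cdot 10^{-5}$
$j = 166$
$\frac{j}{46499} + \frac{23984 + H}{-369} = \frac{166}{46499} + \frac{23984 - \frac{1}{19946}}{-369} = 166 \cdot \frac{1}{46499} + \frac{478384863}{19946} \left(- \frac{1}{369}\right) = \frac{166}{46499} - \frac{159461621}{2453358} = - \frac{7414398657451}{114078693642}$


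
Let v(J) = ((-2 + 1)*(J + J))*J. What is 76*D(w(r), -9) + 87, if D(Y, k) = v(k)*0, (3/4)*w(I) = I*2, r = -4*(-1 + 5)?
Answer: 87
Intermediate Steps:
v(J) = -2*J**2 (v(J) = (-2*J)*J = -2*J**2)
r = -16 (r = -4*4 = -16)
w(I) = 8*I/3 (w(I) = 4*(I*2)/3 = 4*(2*I)/3 = 8*I/3)
D(Y, k) = 0 (D(Y, k) = -2*k**2*0 = 0)
76*D(w(r), -9) + 87 = 76*0 + 87 = 0 + 87 = 87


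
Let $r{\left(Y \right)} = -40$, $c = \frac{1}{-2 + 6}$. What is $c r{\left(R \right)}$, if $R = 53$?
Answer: $-10$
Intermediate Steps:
$c = \frac{1}{4} \approx 0.25$
$c r{\left(R \right)} = \frac{1}{4} \left(-40\right) = -10$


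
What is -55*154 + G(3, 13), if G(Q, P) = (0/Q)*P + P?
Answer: -8457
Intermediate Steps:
G(Q, P) = P (G(Q, P) = 0*P + P = 0 + P = P)
-55*154 + G(3, 13) = -55*154 + 13 = -8470 + 13 = -8457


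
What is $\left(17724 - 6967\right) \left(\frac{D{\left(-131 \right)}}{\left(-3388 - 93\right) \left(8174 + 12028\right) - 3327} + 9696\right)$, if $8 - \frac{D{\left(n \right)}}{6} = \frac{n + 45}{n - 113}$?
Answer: $\frac{149145890608455015}{1429971943} \approx 1.043 \cdot 10^{8}$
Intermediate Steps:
$D{\left(n \right)} = 48 - \frac{6 \left(45 + n\right)}{-113 + n}$ ($D{\left(n \right)} = 48 - 6 \frac{n + 45}{n - 113} = 48 - 6 \frac{45 + n}{-113 + n} = 48 - \frac{6 \left(45 + n\right)}{-113 + n}$)
$\left(17724 - 6967\right) \left(\frac{D{\left(-131 \right)}}{\left(-3388 - 93\right) \left(8174 + 12028\right) - 3327} + 9696\right) = \left(17724 - 6967\right) \left(\frac{6 \frac{1}{-113 - 131} \left(-949 + 7 \left(-131\right)\right)}{\left(-3388 - 93\right) \left(8174 + 12028\right) - 3327} + 9696\right) = 10757 \left(\frac{6 \frac{1}{-244} \left(-949 - 917\right)}{\left(-3481\right) 20202 - 3327} + 9696\right) = 10757 \left(\frac{6 \left(- \frac{1}{244}\right) \left(-1866\right)}{-70323162 - 3327} + 9696\right) = 10757 \left(\frac{2799}{61 \left(-70326489\right)} + 9696\right) = 10757 \left(\frac{2799}{61} \left(- \frac{1}{70326489}\right) + 9696\right) = 10757 \left(- \frac{933}{1429971943} + 9696\right) = 10757 \cdot \frac{13865007958395}{1429971943} = \frac{149145890608455015}{1429971943}$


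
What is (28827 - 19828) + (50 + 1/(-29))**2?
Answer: 9667760/841 ≈ 11496.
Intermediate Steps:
(28827 - 19828) + (50 + 1/(-29))**2 = 8999 + (50 - 1/29)**2 = 8999 + (1449/29)**2 = 8999 + 2099601/841 = 9667760/841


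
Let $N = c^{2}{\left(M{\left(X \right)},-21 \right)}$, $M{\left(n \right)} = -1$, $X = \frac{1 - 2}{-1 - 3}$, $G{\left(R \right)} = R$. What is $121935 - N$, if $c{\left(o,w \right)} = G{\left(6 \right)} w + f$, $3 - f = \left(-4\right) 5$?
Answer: $111326$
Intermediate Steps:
$f = 23$ ($f = 3 - \left(-4\right) 5 = 3 - -20 = 3 + 20 = 23$)
$X = \frac{1}{4}$ ($X = - \frac{1}{-4} = \left(-1\right) \left(- \frac{1}{4}\right) = \frac{1}{4} \approx 0.25$)
$c{\left(o,w \right)} = 23 + 6 w$ ($c{\left(o,w \right)} = 6 w + 23 = 23 + 6 w$)
$N = 10609$ ($N = \left(23 + 6 \left(-21\right)\right)^{2} = \left(23 - 126\right)^{2} = \left(-103\right)^{2} = 10609$)
$121935 - N = 121935 - 10609 = 111326$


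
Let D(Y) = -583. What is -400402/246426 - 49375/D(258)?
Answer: 5966924692/71833179 ≈ 83.066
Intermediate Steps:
-400402/246426 - 49375/D(258) = -400402/246426 - 49375/(-583) = -400402*1/246426 - 49375*(-1/583) = -200201/123213 + 49375/583 = 5966924692/71833179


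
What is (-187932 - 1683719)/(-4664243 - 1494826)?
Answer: 1871651/6159069 ≈ 0.30389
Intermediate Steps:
(-187932 - 1683719)/(-4664243 - 1494826) = -1871651/(-6159069) = -1871651*(-1/6159069) = 1871651/6159069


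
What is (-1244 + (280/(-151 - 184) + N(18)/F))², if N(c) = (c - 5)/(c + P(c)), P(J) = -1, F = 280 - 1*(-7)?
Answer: 165589782723290025/106859033449 ≈ 1.5496e+6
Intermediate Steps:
F = 287 (F = 280 + 7 = 287)
N(c) = (-5 + c)/(-1 + c) (N(c) = (c - 5)/(c - 1) = (-5 + c)/(-1 + c))
(-1244 + (280/(-151 - 184) + N(18)/F))² = (-1244 + (280/(-151 - 184) + ((-5 + 18)/(-1 + 18))/287))² = (-1244 + (280/(-335) + (13/17)*(1/287)))² = (-1244 + (280*(-1/335) + ((1/17)*13)*(1/287)))² = (-1244 + (-56/67 + (13/17)*(1/287)))² = (-1244 + (-56/67 + 13/4879))² = (-1244 - 272353/326893)² = (-406927245/326893)² = 165589782723290025/106859033449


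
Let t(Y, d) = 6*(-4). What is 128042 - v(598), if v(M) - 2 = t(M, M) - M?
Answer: 128662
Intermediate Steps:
t(Y, d) = -24
v(M) = -22 - M (v(M) = 2 + (-24 - M) = -22 - M)
128042 - v(598) = 128042 - (-22 - 1*598) = 128042 - (-22 - 598) = 128042 - 1*(-620) = 128042 + 620 = 128662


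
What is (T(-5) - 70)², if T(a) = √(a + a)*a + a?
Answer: 5375 + 750*I*√10 ≈ 5375.0 + 2371.7*I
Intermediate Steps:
T(a) = a + √2*a^(3/2) (T(a) = √(2*a)*a + a = (√2*√a)*a + a = √2*a^(3/2) + a = a + √2*a^(3/2))
(T(-5) - 70)² = ((-5 + √2*(-5)^(3/2)) - 70)² = ((-5 + √2*(-5*I*√5)) - 70)² = ((-5 - 5*I*√10) - 70)² = (-75 - 5*I*√10)²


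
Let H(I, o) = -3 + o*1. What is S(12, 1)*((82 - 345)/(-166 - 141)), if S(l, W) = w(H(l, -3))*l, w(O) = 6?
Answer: 18936/307 ≈ 61.681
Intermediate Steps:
H(I, o) = -3 + o
S(l, W) = 6*l
S(12, 1)*((82 - 345)/(-166 - 141)) = (6*12)*((82 - 345)/(-166 - 141)) = 72*(-263/(-307)) = 72*(-263*(-1/307)) = 72*(263/307) = 18936/307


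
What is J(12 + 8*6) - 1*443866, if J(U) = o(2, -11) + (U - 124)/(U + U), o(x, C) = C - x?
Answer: -6658193/15 ≈ -4.4388e+5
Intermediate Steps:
J(U) = -13 + (-124 + U)/(2*U) (J(U) = (-11 - 1*2) + (U - 124)/(U + U) = (-11 - 2) + (-124 + U)/((2*U)) = -13 + (-124 + U)*(1/(2*U)) = -13 + (-124 + U)/(2*U))
J(12 + 8*6) - 1*443866 = (-25/2 - 62/(12 + 8*6)) - 1*443866 = (-25/2 - 62/(12 + 48)) - 443866 = (-25/2 - 62/60) - 443866 = (-25/2 - 62*1/60) - 443866 = (-25/2 - 31/30) - 443866 = -203/15 - 443866 = -6658193/15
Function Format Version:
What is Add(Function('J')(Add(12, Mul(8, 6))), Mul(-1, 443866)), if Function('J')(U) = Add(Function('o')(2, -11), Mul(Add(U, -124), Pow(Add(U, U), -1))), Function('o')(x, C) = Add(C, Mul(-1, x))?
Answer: Rational(-6658193, 15) ≈ -4.4388e+5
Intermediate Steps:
Function('J')(U) = Add(-13, Mul(Rational(1, 2), Pow(U, -1), Add(-124, U))) (Function('J')(U) = Add(Add(-11, Mul(-1, 2)), Mul(Add(U, -124), Pow(Add(U, U), -1))) = Add(Add(-11, -2), Mul(Add(-124, U), Pow(Mul(2, U), -1))) = Add(-13, Mul(Add(-124, U), Mul(Rational(1, 2), Pow(U, -1)))) = Add(-13, Mul(Rational(1, 2), Pow(U, -1), Add(-124, U))))
Add(Function('J')(Add(12, Mul(8, 6))), Mul(-1, 443866)) = Add(Add(Rational(-25, 2), Mul(-62, Pow(Add(12, Mul(8, 6)), -1))), Mul(-1, 443866)) = Add(Add(Rational(-25, 2), Mul(-62, Pow(Add(12, 48), -1))), -443866) = Add(Add(Rational(-25, 2), Mul(-62, Pow(60, -1))), -443866) = Add(Add(Rational(-25, 2), Mul(-62, Rational(1, 60))), -443866) = Add(Add(Rational(-25, 2), Rational(-31, 30)), -443866) = Add(Rational(-203, 15), -443866) = Rational(-6658193, 15)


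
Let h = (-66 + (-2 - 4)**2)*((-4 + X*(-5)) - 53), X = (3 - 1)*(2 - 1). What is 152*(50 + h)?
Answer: 313120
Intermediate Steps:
X = 2 (X = 2*1 = 2)
h = 2010 (h = (-66 + (-2 - 4)**2)*((-4 + 2*(-5)) - 53) = (-66 + (-6)**2)*((-4 - 10) - 53) = (-66 + 36)*(-14 - 53) = -30*(-67) = 2010)
152*(50 + h) = 152*(50 + 2010) = 152*2060 = 313120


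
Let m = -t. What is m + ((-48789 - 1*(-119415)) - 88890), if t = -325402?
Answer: 307138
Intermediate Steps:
m = 325402 (m = -1*(-325402) = 325402)
m + ((-48789 - 1*(-119415)) - 88890) = 325402 + ((-48789 - 1*(-119415)) - 88890) = 325402 + ((-48789 + 119415) - 88890) = 325402 + (70626 - 88890) = 325402 - 18264 = 307138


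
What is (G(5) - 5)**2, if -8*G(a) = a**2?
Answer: 4225/64 ≈ 66.016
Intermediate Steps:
G(a) = -a**2/8
(G(5) - 5)**2 = (-1/8*5**2 - 5)**2 = (-1/8*25 - 5)**2 = (-25/8 - 5)**2 = (-65/8)**2 = 4225/64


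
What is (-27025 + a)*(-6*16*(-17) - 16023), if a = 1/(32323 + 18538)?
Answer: 19780696078884/50861 ≈ 3.8892e+8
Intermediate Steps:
a = 1/50861 ≈ 1.9661e-5
(-27025 + a)*(-6*16*(-17) - 16023) = (-27025 + 1/50861)*(-6*16*(-17) - 16023) = -1374518524*(-96*(-17) - 16023)/50861 = -1374518524*(1632 - 16023)/50861 = -1374518524/50861*(-14391) = 19780696078884/50861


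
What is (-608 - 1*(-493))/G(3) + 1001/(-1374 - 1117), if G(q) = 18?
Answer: -304483/44838 ≈ -6.7907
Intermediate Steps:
(-608 - 1*(-493))/G(3) + 1001/(-1374 - 1117) = (-608 - 1*(-493))/18 + 1001/(-1374 - 1117) = (-608 + 493)*(1/18) + 1001/(-2491) = -115*1/18 - 1/2491*1001 = -115/18 - 1001/2491 = -304483/44838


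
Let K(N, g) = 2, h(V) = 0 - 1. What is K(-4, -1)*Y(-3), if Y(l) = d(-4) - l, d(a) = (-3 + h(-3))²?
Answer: 38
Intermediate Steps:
h(V) = -1
d(a) = 16 (d(a) = (-3 - 1)² = (-4)² = 16)
Y(l) = 16 - l
K(-4, -1)*Y(-3) = 2*(16 - 1*(-3)) = 2*(16 + 3) = 2*19 = 38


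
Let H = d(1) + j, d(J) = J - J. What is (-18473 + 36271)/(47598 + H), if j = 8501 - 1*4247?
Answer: 8899/25926 ≈ 0.34325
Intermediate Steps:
d(J) = 0
j = 4254 (j = 8501 - 4247 = 4254)
H = 4254 (H = 0 + 4254 = 4254)
(-18473 + 36271)/(47598 + H) = (-18473 + 36271)/(47598 + 4254) = 17798/51852 = 17798*(1/51852) = 8899/25926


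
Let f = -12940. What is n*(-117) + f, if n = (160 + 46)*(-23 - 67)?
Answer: 2156240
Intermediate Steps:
n = -18540 (n = 206*(-90) = -18540)
n*(-117) + f = -18540*(-117) - 12940 = 2169180 - 12940 = 2156240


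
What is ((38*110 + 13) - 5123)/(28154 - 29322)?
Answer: 465/584 ≈ 0.79623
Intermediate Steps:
((38*110 + 13) - 5123)/(28154 - 29322) = ((4180 + 13) - 5123)/(-1168) = (4193 - 5123)*(-1/1168) = -930*(-1/1168) = 465/584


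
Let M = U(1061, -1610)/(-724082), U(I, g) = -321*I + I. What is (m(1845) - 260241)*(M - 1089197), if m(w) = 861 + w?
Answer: 101554755522173595/362041 ≈ 2.8051e+11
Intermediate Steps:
U(I, g) = -320*I
M = 169760/362041 (M = -320*1061/(-724082) = -339520*(-1/724082) = 169760/362041 ≈ 0.46890)
(m(1845) - 260241)*(M - 1089197) = ((861 + 1845) - 260241)*(169760/362041 - 1089197) = (2706 - 260241)*(-394333801317/362041) = -257535*(-394333801317/362041) = 101554755522173595/362041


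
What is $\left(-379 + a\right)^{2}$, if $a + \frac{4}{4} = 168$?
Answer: $44944$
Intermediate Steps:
$a = 167$ ($a = -1 + 168 = 167$)
$\left(-379 + a\right)^{2} = \left(-379 + 167\right)^{2} = \left(-212\right)^{2} = 44944$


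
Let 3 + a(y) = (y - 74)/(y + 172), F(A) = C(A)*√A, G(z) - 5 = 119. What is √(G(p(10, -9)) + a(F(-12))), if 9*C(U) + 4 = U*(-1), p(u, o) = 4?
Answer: √2*√((93321 + 976*I*√3)/(387 + 4*I*√3))/2 ≈ 10.98 + 0.0011655*I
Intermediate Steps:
C(U) = -4/9 - U/9 (C(U) = -4/9 + (U*(-1))/9 = -4/9 + (-U)/9 = -4/9 - U/9)
G(z) = 124 (G(z) = 5 + 119 = 124)
F(A) = √A*(-4/9 - A/9) (F(A) = (-4/9 - A/9)*√A = √A*(-4/9 - A/9))
a(y) = -3 + (-74 + y)/(172 + y) (a(y) = -3 + (y - 74)/(y + 172) = -3 + (-74 + y)/(172 + y))
√(G(p(10, -9)) + a(F(-12))) = √(124 + 2*(-295 - √(-12)*(-4 - 1*(-12))/9)/(172 + √(-12)*(-4 - 1*(-12))/9)) = √(124 + 2*(-295 - 2*I*√3*(-4 + 12)/9)/(172 + (2*I*√3)*(-4 + 12)/9)) = √(124 + 2*(-295 - 2*I*√3*8/9)/(172 + (⅑)*(2*I*√3)*8)) = √(124 + 2*(-295 - 16*I*√3/9)/(172 + 16*I*√3/9))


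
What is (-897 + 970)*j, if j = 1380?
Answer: 100740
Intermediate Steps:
(-897 + 970)*j = (-897 + 970)*1380 = 73*1380 = 100740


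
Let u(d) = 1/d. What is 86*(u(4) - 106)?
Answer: -18189/2 ≈ -9094.5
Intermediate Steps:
86*(u(4) - 106) = 86*(1/4 - 106) = 86*(¼ - 106) = 86*(-423/4) = -18189/2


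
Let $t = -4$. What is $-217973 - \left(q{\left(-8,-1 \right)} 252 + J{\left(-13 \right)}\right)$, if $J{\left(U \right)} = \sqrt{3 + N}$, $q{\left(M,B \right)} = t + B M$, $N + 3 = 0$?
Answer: $-218981$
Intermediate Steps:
$N = -3$ ($N = -3 + 0 = -3$)
$q{\left(M,B \right)} = -4 + B M$
$J{\left(U \right)} = 0$ ($J{\left(U \right)} = \sqrt{3 - 3} = \sqrt{0} = 0$)
$-217973 - \left(q{\left(-8,-1 \right)} 252 + J{\left(-13 \right)}\right) = -217973 - \left(\left(-4 - -8\right) 252 + 0\right) = -217973 - \left(\left(-4 + 8\right) 252 + 0\right) = -217973 - \left(4 \cdot 252 + 0\right) = -217973 - \left(1008 + 0\right) = -217973 - 1008 = -218981$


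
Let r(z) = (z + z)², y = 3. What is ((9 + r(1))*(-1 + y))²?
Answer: 676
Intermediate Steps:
r(z) = 4*z² (r(z) = (2*z)² = 4*z²)
((9 + r(1))*(-1 + y))² = ((9 + 4*1²)*(-1 + 3))² = ((9 + 4*1)*2)² = ((9 + 4)*2)² = (13*2)² = 26² = 676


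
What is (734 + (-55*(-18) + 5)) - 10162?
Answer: -8433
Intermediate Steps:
(734 + (-55*(-18) + 5)) - 10162 = (734 + (990 + 5)) - 10162 = (734 + 995) - 10162 = 1729 - 10162 = -8433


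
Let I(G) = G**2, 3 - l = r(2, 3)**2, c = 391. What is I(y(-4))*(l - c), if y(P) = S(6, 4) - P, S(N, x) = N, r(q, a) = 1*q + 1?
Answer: -39700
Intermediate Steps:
r(q, a) = 1 + q (r(q, a) = q + 1 = 1 + q)
l = -6 (l = 3 - (1 + 2)**2 = 3 - 1*3**2 = 3 - 1*9 = 3 - 9 = -6)
y(P) = 6 - P
I(y(-4))*(l - c) = (6 - 1*(-4))**2*(-6 - 1*391) = (6 + 4)**2*(-6 - 391) = 10**2*(-397) = 100*(-397) = -39700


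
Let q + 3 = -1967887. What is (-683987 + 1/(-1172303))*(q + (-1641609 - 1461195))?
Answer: 4065885338122711028/1172303 ≈ 3.4683e+12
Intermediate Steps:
q = -1967890 (q = -3 - 1967887 = -1967890)
(-683987 + 1/(-1172303))*(q + (-1641609 - 1461195)) = (-683987 + 1/(-1172303))*(-1967890 + (-1641609 - 1461195)) = (-683987 - 1/1172303)*(-1967890 - 3102804) = -801840012062/1172303*(-5070694) = 4065885338122711028/1172303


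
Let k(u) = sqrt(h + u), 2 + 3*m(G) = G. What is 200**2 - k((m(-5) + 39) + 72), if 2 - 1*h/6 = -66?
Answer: 40000 - 5*sqrt(186)/3 ≈ 39977.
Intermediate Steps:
h = 408 (h = 12 - 6*(-66) = 12 + 396 = 408)
m(G) = -2/3 + G/3
k(u) = sqrt(408 + u)
200**2 - k((m(-5) + 39) + 72) = 200**2 - sqrt(408 + (((-2/3 + (1/3)*(-5)) + 39) + 72)) = 40000 - sqrt(408 + (((-2/3 - 5/3) + 39) + 72)) = 40000 - sqrt(408 + ((-7/3 + 39) + 72)) = 40000 - sqrt(408 + (110/3 + 72)) = 40000 - sqrt(408 + 326/3) = 40000 - sqrt(1550/3) = 40000 - 5*sqrt(186)/3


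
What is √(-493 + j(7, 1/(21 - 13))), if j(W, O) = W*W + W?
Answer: I*√437 ≈ 20.905*I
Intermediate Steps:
j(W, O) = W + W² (j(W, O) = W² + W = W + W²)
√(-493 + j(7, 1/(21 - 13))) = √(-493 + 7*(1 + 7)) = √(-493 + 7*8) = √(-493 + 56) = √(-437) = I*√437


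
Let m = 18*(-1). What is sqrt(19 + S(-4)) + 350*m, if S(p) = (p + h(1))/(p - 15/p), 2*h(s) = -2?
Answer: -6300 + sqrt(39) ≈ -6293.8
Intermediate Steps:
m = -18
h(s) = -1 (h(s) = (1/2)*(-2) = -1)
S(p) = (-1 + p)/(p - 15/p) (S(p) = (p - 1)/(p - 15/p) = (-1 + p)/(p - 15/p))
sqrt(19 + S(-4)) + 350*m = sqrt(19 - 4*(-1 - 4)/(-15 + (-4)**2)) + 350*(-18) = sqrt(19 - 4*(-5)/(-15 + 16)) - 6300 = sqrt(19 - 4*(-5)/1) - 6300 = sqrt(19 - 4*1*(-5)) - 6300 = sqrt(19 + 20) - 6300 = sqrt(39) - 6300 = -6300 + sqrt(39)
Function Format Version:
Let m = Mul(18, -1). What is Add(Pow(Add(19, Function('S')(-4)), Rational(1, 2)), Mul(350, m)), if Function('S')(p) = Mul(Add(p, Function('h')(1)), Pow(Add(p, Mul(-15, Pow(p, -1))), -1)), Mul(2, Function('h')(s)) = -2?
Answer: Add(-6300, Pow(39, Rational(1, 2))) ≈ -6293.8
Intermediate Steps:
m = -18
Function('h')(s) = -1 (Function('h')(s) = Mul(Rational(1, 2), -2) = -1)
Function('S')(p) = Mul(Pow(Add(p, Mul(-15, Pow(p, -1))), -1), Add(-1, p)) (Function('S')(p) = Mul(Add(p, -1), Pow(Add(p, Mul(-15, Pow(p, -1))), -1)) = Mul(Add(-1, p), Pow(Add(p, Mul(-15, Pow(p, -1))), -1)) = Mul(Pow(Add(p, Mul(-15, Pow(p, -1))), -1), Add(-1, p)))
Add(Pow(Add(19, Function('S')(-4)), Rational(1, 2)), Mul(350, m)) = Add(Pow(Add(19, Mul(-4, Pow(Add(-15, Pow(-4, 2)), -1), Add(-1, -4))), Rational(1, 2)), Mul(350, -18)) = Add(Pow(Add(19, Mul(-4, Pow(Add(-15, 16), -1), -5)), Rational(1, 2)), -6300) = Add(Pow(Add(19, Mul(-4, Pow(1, -1), -5)), Rational(1, 2)), -6300) = Add(Pow(Add(19, Mul(-4, 1, -5)), Rational(1, 2)), -6300) = Add(Pow(Add(19, 20), Rational(1, 2)), -6300) = Add(Pow(39, Rational(1, 2)), -6300) = Add(-6300, Pow(39, Rational(1, 2)))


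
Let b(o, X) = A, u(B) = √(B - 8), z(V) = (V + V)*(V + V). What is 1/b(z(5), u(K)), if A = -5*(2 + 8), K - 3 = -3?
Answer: -1/50 ≈ -0.020000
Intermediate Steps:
K = 0 (K = 3 - 3 = 0)
A = -50 (A = -5*10 = -50)
z(V) = 4*V² (z(V) = (2*V)*(2*V) = 4*V²)
u(B) = √(-8 + B)
b(o, X) = -50
1/b(z(5), u(K)) = 1/(-50) = -1/50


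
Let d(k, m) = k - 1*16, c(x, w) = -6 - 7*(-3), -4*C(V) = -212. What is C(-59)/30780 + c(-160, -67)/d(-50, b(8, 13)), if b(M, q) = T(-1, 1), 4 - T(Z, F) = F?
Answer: -76367/338580 ≈ -0.22555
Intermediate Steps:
T(Z, F) = 4 - F
C(V) = 53 (C(V) = -¼*(-212) = 53)
b(M, q) = 3 (b(M, q) = 4 - 1*1 = 4 - 1 = 3)
c(x, w) = 15 (c(x, w) = -6 + 21 = 15)
d(k, m) = -16 + k (d(k, m) = k - 16 = -16 + k)
C(-59)/30780 + c(-160, -67)/d(-50, b(8, 13)) = 53/30780 + 15/(-16 - 50) = 53*(1/30780) + 15/(-66) = 53/30780 + 15*(-1/66) = 53/30780 - 5/22 = -76367/338580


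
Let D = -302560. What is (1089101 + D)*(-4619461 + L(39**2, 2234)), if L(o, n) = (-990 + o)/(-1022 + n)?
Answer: -1467891632440247/404 ≈ -3.6334e+12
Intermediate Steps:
L(o, n) = (-990 + o)/(-1022 + n)
(1089101 + D)*(-4619461 + L(39**2, 2234)) = (1089101 - 302560)*(-4619461 + (-990 + 39**2)/(-1022 + 2234)) = 786541*(-4619461 + (-990 + 1521)/1212) = 786541*(-4619461 + (1/1212)*531) = 786541*(-4619461 + 177/404) = 786541*(-1866262067/404) = -1467891632440247/404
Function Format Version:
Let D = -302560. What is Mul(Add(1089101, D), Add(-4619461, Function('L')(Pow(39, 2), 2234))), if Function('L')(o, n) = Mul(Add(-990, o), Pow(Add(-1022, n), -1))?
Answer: Rational(-1467891632440247, 404) ≈ -3.6334e+12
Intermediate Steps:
Function('L')(o, n) = Mul(Pow(Add(-1022, n), -1), Add(-990, o))
Mul(Add(1089101, D), Add(-4619461, Function('L')(Pow(39, 2), 2234))) = Mul(Add(1089101, -302560), Add(-4619461, Mul(Pow(Add(-1022, 2234), -1), Add(-990, Pow(39, 2))))) = Mul(786541, Add(-4619461, Mul(Pow(1212, -1), Add(-990, 1521)))) = Mul(786541, Add(-4619461, Mul(Rational(1, 1212), 531))) = Mul(786541, Add(-4619461, Rational(177, 404))) = Mul(786541, Rational(-1866262067, 404)) = Rational(-1467891632440247, 404)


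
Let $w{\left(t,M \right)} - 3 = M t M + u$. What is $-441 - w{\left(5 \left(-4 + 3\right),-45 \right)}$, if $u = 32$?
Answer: $9649$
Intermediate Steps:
$w{\left(t,M \right)} = 35 + t M^{2}$ ($w{\left(t,M \right)} = 3 + \left(M t M + 32\right) = 3 + \left(t M^{2} + 32\right) = 3 + \left(32 + t M^{2}\right) = 35 + t M^{2}$)
$-441 - w{\left(5 \left(-4 + 3\right),-45 \right)} = -441 - \left(35 + 5 \left(-4 + 3\right) \left(-45\right)^{2}\right) = -441 - \left(35 + 5 \left(-1\right) 2025\right) = -441 - \left(35 - 10125\right) = -441 - -10090 = -441 + 10090 = 9649$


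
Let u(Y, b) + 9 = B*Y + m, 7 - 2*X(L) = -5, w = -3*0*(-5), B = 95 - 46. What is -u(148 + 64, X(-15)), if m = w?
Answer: -10379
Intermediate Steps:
B = 49
w = 0 (w = 0*(-5) = 0)
m = 0
X(L) = 6 (X(L) = 7/2 - ½*(-5) = 7/2 + 5/2 = 6)
u(Y, b) = -9 + 49*Y (u(Y, b) = -9 + (49*Y + 0) = -9 + 49*Y)
-u(148 + 64, X(-15)) = -(-9 + 49*(148 + 64)) = -(-9 + 49*212) = -(-9 + 10388) = -1*10379 = -10379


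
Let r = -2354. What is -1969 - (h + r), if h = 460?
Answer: -75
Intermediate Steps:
-1969 - (h + r) = -1969 - (460 - 2354) = -1969 - 1*(-1894) = -1969 + 1894 = -75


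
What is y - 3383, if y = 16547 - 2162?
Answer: 11002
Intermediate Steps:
y = 14385
y - 3383 = 14385 - 3383 = 11002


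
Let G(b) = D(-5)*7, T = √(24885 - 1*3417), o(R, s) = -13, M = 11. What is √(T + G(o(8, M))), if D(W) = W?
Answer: √(-35 + 2*√5367) ≈ 10.560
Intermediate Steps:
T = 2*√5367 (T = √(24885 - 3417) = √21468 = 2*√5367 ≈ 146.52)
G(b) = -35 (G(b) = -5*7 = -35)
√(T + G(o(8, M))) = √(2*√5367 - 35) = √(-35 + 2*√5367)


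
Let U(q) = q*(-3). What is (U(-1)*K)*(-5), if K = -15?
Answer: 225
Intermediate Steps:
U(q) = -3*q
(U(-1)*K)*(-5) = (-3*(-1)*(-15))*(-5) = (3*(-15))*(-5) = -45*(-5) = 225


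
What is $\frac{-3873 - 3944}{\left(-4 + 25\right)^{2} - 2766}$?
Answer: $\frac{7817}{2325} \approx 3.3622$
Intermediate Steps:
$\frac{-3873 - 3944}{\left(-4 + 25\right)^{2} - 2766} = - \frac{7817}{21^{2} - 2766} = - \frac{7817}{441 - 2766} = - \frac{7817}{-2325} = \left(-7817\right) \left(- \frac{1}{2325}\right) = \frac{7817}{2325}$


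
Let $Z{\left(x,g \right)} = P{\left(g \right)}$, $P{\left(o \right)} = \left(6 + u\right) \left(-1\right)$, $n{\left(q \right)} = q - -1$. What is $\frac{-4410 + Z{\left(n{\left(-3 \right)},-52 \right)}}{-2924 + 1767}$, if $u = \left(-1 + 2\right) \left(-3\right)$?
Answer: $\frac{4413}{1157} \approx 3.8142$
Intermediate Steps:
$u = -3$ ($u = 1 \left(-3\right) = -3$)
$n{\left(q \right)} = 1 + q$ ($n{\left(q \right)} = q + 1 = 1 + q$)
$P{\left(o \right)} = -3$ ($P{\left(o \right)} = \left(6 - 3\right) \left(-1\right) = 3 \left(-1\right) = -3$)
$Z{\left(x,g \right)} = -3$
$\frac{-4410 + Z{\left(n{\left(-3 \right)},-52 \right)}}{-2924 + 1767} = \frac{-4410 - 3}{-2924 + 1767} = - \frac{4413}{-1157} = \left(-4413\right) \left(- \frac{1}{1157}\right) = \frac{4413}{1157}$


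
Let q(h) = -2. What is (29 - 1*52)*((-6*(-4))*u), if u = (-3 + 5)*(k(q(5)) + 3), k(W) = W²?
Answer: -7728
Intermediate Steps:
u = 14 (u = (-3 + 5)*((-2)² + 3) = 2*(4 + 3) = 2*7 = 14)
(29 - 1*52)*((-6*(-4))*u) = (29 - 1*52)*(-6*(-4)*14) = (29 - 52)*(24*14) = -23*336 = -7728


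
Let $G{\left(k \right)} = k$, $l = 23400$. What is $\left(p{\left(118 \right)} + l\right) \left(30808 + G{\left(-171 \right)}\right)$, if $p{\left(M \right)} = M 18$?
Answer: $781978788$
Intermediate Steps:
$p{\left(M \right)} = 18 M$
$\left(p{\left(118 \right)} + l\right) \left(30808 + G{\left(-171 \right)}\right) = \left(18 \cdot 118 + 23400\right) \left(30808 - 171\right) = \left(2124 + 23400\right) 30637 = 25524 \cdot 30637 = 781978788$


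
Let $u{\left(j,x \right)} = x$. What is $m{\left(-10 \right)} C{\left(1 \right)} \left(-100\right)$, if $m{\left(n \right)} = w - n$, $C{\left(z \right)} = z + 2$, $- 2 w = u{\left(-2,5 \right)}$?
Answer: $-2250$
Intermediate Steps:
$w = - \frac{5}{2}$ ($w = \left(- \frac{1}{2}\right) 5 = - \frac{5}{2} \approx -2.5$)
$C{\left(z \right)} = 2 + z$
$m{\left(n \right)} = - \frac{5}{2} - n$
$m{\left(-10 \right)} C{\left(1 \right)} \left(-100\right) = \left(- \frac{5}{2} - -10\right) \left(2 + 1\right) \left(-100\right) = \left(- \frac{5}{2} + 10\right) 3 \left(-100\right) = \frac{15}{2} \cdot 3 \left(-100\right) = \frac{45}{2} \left(-100\right) = -2250$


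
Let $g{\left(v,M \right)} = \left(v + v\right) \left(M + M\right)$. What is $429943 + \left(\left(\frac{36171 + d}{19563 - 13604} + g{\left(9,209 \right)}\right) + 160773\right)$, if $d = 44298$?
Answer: $\frac{3564992629}{5959} \approx 5.9825 \cdot 10^{5}$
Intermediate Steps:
$g{\left(v,M \right)} = 4 M v$ ($g{\left(v,M \right)} = 2 v 2 M = 4 M v$)
$429943 + \left(\left(\frac{36171 + d}{19563 - 13604} + g{\left(9,209 \right)}\right) + 160773\right) = 429943 + \left(\left(\frac{36171 + 44298}{19563 - 13604} + 4 \cdot 209 \cdot 9\right) + 160773\right) = 429943 + \left(\left(\frac{80469}{5959} + 7524\right) + 160773\right) = 429943 + \left(\frac{44915985}{5959} + 160773\right) = 429943 + \frac{1002962292}{5959} = \frac{3564992629}{5959}$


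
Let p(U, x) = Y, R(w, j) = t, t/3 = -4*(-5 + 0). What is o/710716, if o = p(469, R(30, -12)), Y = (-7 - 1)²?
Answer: 16/177679 ≈ 9.0050e-5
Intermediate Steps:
Y = 64 (Y = (-8)² = 64)
t = 60 (t = 3*(-4*(-5 + 0)) = 3*(-4*(-5)) = 3*20 = 60)
R(w, j) = 60
p(U, x) = 64
o = 64
o/710716 = 64/710716 = 64*(1/710716) = 16/177679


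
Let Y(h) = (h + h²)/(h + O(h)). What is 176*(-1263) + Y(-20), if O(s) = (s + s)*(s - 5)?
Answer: -10892093/49 ≈ -2.2229e+5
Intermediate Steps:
O(s) = 2*s*(-5 + s) (O(s) = (2*s)*(-5 + s) = 2*s*(-5 + s))
Y(h) = (h + h²)/(h + 2*h*(-5 + h))
176*(-1263) + Y(-20) = 176*(-1263) + (1 - 20)/(-9 + 2*(-20)) = -222288 - 19/(-9 - 40) = -222288 - 19/(-49) = -222288 - 1/49*(-19) = -222288 + 19/49 = -10892093/49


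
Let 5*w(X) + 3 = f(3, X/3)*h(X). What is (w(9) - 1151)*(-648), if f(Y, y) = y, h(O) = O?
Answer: 3713688/5 ≈ 7.4274e+5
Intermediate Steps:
w(X) = -⅗ + X²/15 (w(X) = -⅗ + ((X/3)*X)/5 = -⅗ + (X²/3)/5 = -⅗ + X²/15)
(w(9) - 1151)*(-648) = ((-⅗ + (1/15)*9²) - 1151)*(-648) = ((-⅗ + (1/15)*81) - 1151)*(-648) = ((-⅗ + 27/5) - 1151)*(-648) = (24/5 - 1151)*(-648) = -5731/5*(-648) = 3713688/5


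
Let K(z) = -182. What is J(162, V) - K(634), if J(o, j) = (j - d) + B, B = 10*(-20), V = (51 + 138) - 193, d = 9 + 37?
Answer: -68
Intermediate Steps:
d = 46
V = -4 (V = 189 - 193 = -4)
B = -200
J(o, j) = -246 + j (J(o, j) = (j - 1*46) - 200 = (j - 46) - 200 = (-46 + j) - 200 = -246 + j)
J(162, V) - K(634) = (-246 - 4) - 1*(-182) = -250 + 182 = -68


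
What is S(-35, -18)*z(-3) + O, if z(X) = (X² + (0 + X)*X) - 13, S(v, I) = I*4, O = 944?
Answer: 584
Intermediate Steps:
S(v, I) = 4*I
z(X) = -13 + 2*X² (z(X) = (X² + X*X) - 13 = (X² + X²) - 13 = 2*X² - 13 = -13 + 2*X²)
S(-35, -18)*z(-3) + O = (4*(-18))*(-13 + 2*(-3)²) + 944 = -72*(-13 + 2*9) + 944 = -72*(-13 + 18) + 944 = -72*5 + 944 = -360 + 944 = 584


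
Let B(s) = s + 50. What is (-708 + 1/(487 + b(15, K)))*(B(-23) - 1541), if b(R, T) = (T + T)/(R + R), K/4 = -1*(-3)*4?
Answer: 2627248742/2451 ≈ 1.0719e+6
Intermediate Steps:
B(s) = 50 + s
K = 48 (K = 4*(-1*(-3)*4) = 4*(3*4) = 4*12 = 48)
b(R, T) = T/R (b(R, T) = (2*T)/((2*R)) = (2*T)*(1/(2*R)) = T/R)
(-708 + 1/(487 + b(15, K)))*(B(-23) - 1541) = (-708 + 1/(487 + 48/15))*((50 - 23) - 1541) = (-708 + 1/(487 + 48*(1/15)))*(27 - 1541) = (-708 + 1/(487 + 16/5))*(-1514) = (-708 + 1/(2451/5))*(-1514) = (-708 + 5/2451)*(-1514) = -1735303/2451*(-1514) = 2627248742/2451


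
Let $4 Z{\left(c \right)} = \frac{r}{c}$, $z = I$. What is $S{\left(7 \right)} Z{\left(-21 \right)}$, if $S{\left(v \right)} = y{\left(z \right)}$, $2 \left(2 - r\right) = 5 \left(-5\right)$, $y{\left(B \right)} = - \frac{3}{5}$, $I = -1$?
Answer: $\frac{29}{280} \approx 0.10357$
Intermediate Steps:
$z = -1$
$y{\left(B \right)} = - \frac{3}{5}$ ($y{\left(B \right)} = \left(-3\right) \frac{1}{5} = - \frac{3}{5}$)
$r = \frac{29}{2}$ ($r = 2 - \frac{5 \left(-5\right)}{2} = 2 - - \frac{25}{2} = 2 + \frac{25}{2} = \frac{29}{2} \approx 14.5$)
$S{\left(v \right)} = - \frac{3}{5}$
$Z{\left(c \right)} = \frac{29}{8 c}$ ($Z{\left(c \right)} = \frac{\frac{29}{2} \frac{1}{c}}{4} = \frac{29}{8 c}$)
$S{\left(7 \right)} Z{\left(-21 \right)} = - \frac{3 \frac{29}{8 \left(-21\right)}}{5} = - \frac{3 \cdot \frac{29}{8} \left(- \frac{1}{21}\right)}{5} = \left(- \frac{3}{5}\right) \left(- \frac{29}{168}\right) = \frac{29}{280}$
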